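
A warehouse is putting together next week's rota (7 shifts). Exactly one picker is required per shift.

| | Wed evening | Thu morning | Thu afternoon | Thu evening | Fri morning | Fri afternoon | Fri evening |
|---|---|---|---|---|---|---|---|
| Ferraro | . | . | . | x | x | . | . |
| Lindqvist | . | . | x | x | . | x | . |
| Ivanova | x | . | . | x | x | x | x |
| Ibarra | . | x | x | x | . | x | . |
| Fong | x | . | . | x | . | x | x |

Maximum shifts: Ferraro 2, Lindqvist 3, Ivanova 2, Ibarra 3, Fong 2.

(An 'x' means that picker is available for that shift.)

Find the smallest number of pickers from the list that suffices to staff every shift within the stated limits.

3

7 slots to fill and no one can take more than 3, so at least ⌈7/3⌉ = 3 pickers are needed.
Ferraro, Ivanova, and Ibarra alone can cover everything: Wed evening→Ivanova, Thu morning→Ibarra, Thu afternoon→Ibarra, Thu evening→Ferraro, Fri morning→Ferraro, Fri afternoon→Ibarra, Fri evening→Ivanova.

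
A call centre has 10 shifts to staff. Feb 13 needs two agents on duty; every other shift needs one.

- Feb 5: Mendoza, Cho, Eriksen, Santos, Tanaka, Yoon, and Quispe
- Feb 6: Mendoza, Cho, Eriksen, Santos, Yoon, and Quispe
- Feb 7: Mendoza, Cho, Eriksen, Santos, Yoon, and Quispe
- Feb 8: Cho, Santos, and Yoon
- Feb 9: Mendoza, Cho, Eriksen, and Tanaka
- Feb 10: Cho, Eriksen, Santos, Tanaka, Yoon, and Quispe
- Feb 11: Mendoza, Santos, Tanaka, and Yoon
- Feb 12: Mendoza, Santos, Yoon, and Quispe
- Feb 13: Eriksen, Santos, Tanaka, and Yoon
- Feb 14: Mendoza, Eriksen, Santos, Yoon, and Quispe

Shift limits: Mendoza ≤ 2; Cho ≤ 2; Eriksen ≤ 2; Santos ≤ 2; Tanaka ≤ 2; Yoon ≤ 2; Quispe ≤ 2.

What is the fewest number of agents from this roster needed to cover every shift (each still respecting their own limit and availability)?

11 slots to fill and no one can take more than 2, so at least ⌈11/2⌉ = 6 agents are needed.
Mendoza, Cho, Eriksen, Santos, Tanaka, and Yoon alone can cover everything: Feb 5→Tanaka, Feb 6→Cho, Feb 7→Eriksen, Feb 8→Cho, Feb 9→Mendoza, Feb 10→Santos, Feb 11→Santos, Feb 12→Mendoza, Feb 13→Tanaka+Yoon, Feb 14→Eriksen.

6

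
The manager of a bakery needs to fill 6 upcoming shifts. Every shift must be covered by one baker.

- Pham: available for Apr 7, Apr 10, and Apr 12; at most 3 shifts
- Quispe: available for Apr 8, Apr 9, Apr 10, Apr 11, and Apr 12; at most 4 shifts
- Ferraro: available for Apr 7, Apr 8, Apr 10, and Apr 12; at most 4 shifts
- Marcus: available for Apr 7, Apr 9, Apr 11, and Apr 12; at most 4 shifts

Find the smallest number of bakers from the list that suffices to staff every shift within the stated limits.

6 slots to fill and no one can take more than 4, so at least ⌈6/4⌉ = 2 bakers are needed.
Pham and Quispe alone can cover everything: Apr 7→Pham, Apr 8→Quispe, Apr 9→Quispe, Apr 10→Pham, Apr 11→Quispe, Apr 12→Pham.

2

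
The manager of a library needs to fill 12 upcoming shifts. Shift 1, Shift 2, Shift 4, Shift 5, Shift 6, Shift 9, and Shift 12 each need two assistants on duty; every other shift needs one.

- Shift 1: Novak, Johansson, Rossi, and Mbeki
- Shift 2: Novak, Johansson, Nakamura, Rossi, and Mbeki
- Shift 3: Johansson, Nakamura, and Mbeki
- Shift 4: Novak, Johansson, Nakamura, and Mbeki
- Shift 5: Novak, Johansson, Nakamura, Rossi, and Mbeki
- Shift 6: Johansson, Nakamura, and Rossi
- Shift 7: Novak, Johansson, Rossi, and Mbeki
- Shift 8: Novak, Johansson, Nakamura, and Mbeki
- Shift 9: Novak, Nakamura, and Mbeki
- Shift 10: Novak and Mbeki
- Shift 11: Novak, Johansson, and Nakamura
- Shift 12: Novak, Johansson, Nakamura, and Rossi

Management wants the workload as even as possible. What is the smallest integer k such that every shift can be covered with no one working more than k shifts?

4

With 5 assistants and 19 worker-slots to fill, someone must work at least ⌈19/5⌉ = 4 shifts, so k ≥ 4.
k = 4 works: Shift 1→Johansson+Rossi, Shift 2→Rossi+Mbeki, Shift 3→Johansson, Shift 4→Nakamura+Mbeki, Shift 5→Rossi+Mbeki, Shift 6→Johansson+Nakamura, Shift 7→Novak, Shift 8→Johansson, Shift 9→Novak+Nakamura, Shift 10→Novak, Shift 11→Novak, Shift 12→Nakamura+Rossi.
Loads: Novak 4, Johansson 4, Nakamura 4, Rossi 4, Mbeki 3 — all ≤ 4.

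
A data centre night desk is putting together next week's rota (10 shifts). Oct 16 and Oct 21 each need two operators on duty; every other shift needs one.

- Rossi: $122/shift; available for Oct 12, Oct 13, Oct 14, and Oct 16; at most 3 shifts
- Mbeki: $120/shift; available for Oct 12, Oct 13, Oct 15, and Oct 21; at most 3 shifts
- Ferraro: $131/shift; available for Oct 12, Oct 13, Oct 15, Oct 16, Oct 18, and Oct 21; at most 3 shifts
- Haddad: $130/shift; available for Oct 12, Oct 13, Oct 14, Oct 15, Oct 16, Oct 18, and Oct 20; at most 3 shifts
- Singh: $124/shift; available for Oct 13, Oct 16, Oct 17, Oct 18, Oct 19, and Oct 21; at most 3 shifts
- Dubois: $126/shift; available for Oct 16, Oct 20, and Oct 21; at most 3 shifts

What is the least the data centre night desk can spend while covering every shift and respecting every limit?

$1476

Oct 17 can only be covered by Singh, so that assignment is forced.
Oct 19 can only be covered by Singh, so that assignment is forced.
Picking the cheapest available operator for each shift independently would cost $1470, but that ignores the shift limits.
An optimal schedule: Oct 12→Mbeki, Oct 13→Rossi, Oct 14→Rossi, Oct 15→Mbeki, Oct 16→Rossi+Dubois, Oct 17→Singh, Oct 18→Singh, Oct 19→Singh, Oct 20→Dubois, Oct 21→Mbeki+Dubois.
Total: 120 + 122 + 122 + 120 + 122 + 126 + 124 + 124 + 124 + 126 + 120 + 126 = $1476.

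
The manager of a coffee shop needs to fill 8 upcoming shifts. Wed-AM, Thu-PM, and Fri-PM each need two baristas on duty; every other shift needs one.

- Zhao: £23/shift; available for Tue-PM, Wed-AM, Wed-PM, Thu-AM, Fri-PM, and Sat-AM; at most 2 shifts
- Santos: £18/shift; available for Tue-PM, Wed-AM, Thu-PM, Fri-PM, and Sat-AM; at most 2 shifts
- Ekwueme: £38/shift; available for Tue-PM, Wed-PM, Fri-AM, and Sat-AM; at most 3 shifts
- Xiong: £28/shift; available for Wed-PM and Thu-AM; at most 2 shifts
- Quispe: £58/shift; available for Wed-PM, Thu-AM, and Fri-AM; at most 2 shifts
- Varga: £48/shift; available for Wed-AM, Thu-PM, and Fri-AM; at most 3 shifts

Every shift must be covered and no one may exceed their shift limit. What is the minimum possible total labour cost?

Thu-PM can only be covered by Santos and Varga, so that assignment is forced.
Fri-PM can only be covered by Zhao and Santos, so that assignment is forced.
Picking the cheapest available barista for each shift independently would cost £268, but that ignores the shift limits.
An optimal schedule: Tue-PM→Ekwueme, Wed-AM→Zhao+Varga, Wed-PM→Xiong, Thu-AM→Xiong, Thu-PM→Santos+Varga, Fri-AM→Ekwueme, Fri-PM→Zhao+Santos, Sat-AM→Ekwueme.
Total: 38 + 23 + 48 + 28 + 28 + 18 + 48 + 38 + 23 + 18 + 38 = £348.

£348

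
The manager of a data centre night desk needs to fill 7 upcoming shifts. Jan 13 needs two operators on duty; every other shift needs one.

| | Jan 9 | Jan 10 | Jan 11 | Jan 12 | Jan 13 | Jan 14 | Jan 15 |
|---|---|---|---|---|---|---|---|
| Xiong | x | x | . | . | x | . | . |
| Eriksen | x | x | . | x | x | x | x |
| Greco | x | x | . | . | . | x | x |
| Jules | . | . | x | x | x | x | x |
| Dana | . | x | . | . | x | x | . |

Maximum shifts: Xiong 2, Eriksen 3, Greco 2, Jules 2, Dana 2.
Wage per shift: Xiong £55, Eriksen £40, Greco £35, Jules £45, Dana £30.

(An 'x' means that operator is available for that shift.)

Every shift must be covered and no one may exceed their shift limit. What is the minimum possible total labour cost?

£295

Jan 11 can only be covered by Jules, so that assignment is forced.
Picking the cheapest available operator for each shift independently would cost £285, but that ignores the shift limits.
An optimal schedule: Jan 9→Greco, Jan 10→Dana, Jan 11→Jules, Jan 12→Eriksen, Jan 13→Dana+Eriksen, Jan 14→Eriksen, Jan 15→Greco.
Total: 35 + 30 + 45 + 40 + 30 + 40 + 40 + 35 = £295.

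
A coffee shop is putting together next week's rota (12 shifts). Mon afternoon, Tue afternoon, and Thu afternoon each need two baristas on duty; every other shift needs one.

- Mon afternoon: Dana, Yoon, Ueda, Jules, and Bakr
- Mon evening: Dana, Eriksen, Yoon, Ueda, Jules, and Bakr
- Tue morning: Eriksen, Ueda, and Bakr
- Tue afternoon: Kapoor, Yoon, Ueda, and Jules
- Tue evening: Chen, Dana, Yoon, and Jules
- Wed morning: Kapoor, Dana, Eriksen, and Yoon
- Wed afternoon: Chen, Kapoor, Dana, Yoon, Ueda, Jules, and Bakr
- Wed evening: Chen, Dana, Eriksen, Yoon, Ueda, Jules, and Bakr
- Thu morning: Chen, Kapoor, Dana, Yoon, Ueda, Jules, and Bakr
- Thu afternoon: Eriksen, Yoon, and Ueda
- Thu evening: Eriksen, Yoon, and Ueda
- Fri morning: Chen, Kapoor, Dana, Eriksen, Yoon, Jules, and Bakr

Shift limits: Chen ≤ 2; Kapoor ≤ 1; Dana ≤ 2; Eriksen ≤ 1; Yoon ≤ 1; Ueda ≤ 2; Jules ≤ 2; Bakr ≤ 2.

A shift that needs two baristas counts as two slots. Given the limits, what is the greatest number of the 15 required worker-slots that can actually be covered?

13

Total capacity across all baristas is 2+1+2+1+1+2+2+2 = 13, and 15 slots are needed, so at most 13 can be filled.
An assignment achieving 13: Mon afternoon→Dana+Jules, Mon evening→Bakr, Tue morning→Eriksen, Tue afternoon→Kapoor+Jules, Tue evening→Chen, Wed morning→Dana, Wed afternoon→Chen, Wed evening→Bakr, Thu afternoon→Yoon+Ueda, Thu evening→Ueda.
Loads: Chen 2/2, Kapoor 1/1, Dana 2/2, Eriksen 1/1, Yoon 1/1, Ueda 2/2, Jules 2/2, Bakr 2/2.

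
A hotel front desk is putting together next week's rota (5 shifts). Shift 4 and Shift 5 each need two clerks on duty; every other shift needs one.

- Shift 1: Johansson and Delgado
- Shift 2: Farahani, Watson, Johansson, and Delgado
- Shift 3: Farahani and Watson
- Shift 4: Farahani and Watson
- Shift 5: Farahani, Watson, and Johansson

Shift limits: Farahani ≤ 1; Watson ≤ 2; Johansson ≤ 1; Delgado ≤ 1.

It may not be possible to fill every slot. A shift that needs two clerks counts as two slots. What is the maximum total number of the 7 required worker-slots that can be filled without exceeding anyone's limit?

Total capacity across all clerks is 1+2+1+1 = 5, and 7 slots are needed, so at most 5 can be filled.
An assignment achieving 5: Shift 1→Johansson, Shift 2→Delgado, Shift 3→Farahani, Shift 4→Watson, Shift 5→Watson.
Loads: Farahani 1/1, Watson 2/2, Johansson 1/1, Delgado 1/1.

5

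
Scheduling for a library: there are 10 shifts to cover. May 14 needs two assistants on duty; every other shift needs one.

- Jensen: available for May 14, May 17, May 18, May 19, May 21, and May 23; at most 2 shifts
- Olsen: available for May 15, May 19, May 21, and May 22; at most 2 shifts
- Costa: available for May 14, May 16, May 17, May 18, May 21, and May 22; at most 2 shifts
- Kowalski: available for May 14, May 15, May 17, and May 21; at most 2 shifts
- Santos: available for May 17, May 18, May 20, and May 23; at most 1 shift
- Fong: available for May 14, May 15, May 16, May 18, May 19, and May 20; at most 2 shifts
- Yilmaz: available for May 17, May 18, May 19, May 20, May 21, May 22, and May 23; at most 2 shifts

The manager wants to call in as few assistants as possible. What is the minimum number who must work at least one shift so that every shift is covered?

6

11 slots to fill and no one can take more than 2, so at least ⌈11/2⌉ = 6 assistants are needed.
Jensen, Olsen, Costa, Kowalski, Santos, and Fong alone can cover everything: May 14→Kowalski+Fong, May 15→Olsen, May 16→Costa, May 17→Costa, May 18→Fong, May 19→Jensen, May 20→Santos, May 21→Kowalski, May 22→Olsen, May 23→Jensen.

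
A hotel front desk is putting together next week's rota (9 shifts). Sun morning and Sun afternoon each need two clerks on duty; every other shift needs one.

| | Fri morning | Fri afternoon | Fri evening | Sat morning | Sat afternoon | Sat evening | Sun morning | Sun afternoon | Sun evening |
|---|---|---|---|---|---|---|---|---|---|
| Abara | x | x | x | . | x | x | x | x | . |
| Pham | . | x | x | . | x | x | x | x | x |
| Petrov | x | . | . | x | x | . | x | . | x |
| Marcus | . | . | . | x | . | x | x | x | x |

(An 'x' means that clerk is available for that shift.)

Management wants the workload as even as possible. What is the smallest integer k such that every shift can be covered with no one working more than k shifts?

With 4 clerks and 11 worker-slots to fill, someone must work at least ⌈11/4⌉ = 3 shifts, so k ≥ 3.
k = 3 works: Fri morning→Abara, Fri afternoon→Abara, Fri evening→Abara, Sat morning→Petrov, Sat afternoon→Pham, Sat evening→Pham, Sun morning→Petrov+Marcus, Sun afternoon→Pham+Marcus, Sun evening→Petrov.
Loads: Abara 3, Pham 3, Petrov 3, Marcus 2 — all ≤ 3.

3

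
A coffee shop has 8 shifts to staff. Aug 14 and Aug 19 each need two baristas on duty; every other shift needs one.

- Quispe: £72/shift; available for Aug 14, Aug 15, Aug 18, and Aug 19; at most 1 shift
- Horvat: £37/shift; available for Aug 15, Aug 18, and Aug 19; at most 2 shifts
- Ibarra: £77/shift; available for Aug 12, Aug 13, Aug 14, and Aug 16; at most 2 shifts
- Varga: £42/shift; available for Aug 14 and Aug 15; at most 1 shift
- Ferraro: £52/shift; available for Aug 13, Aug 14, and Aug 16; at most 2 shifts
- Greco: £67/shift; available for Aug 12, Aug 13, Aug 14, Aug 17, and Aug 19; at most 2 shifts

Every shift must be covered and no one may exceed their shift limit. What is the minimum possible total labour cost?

Aug 17 can only be covered by Greco, so that assignment is forced.
Picking the cheapest available barista for each shift independently would cost £510, but that ignores the shift limits.
An optimal schedule: Aug 12→Ibarra, Aug 13→Ferraro, Aug 14→Varga+Ferraro, Aug 15→Horvat, Aug 16→Ibarra, Aug 17→Greco, Aug 18→Quispe, Aug 19→Horvat+Greco.
Total: 77 + 52 + 42 + 52 + 37 + 77 + 67 + 72 + 37 + 67 = £580.

£580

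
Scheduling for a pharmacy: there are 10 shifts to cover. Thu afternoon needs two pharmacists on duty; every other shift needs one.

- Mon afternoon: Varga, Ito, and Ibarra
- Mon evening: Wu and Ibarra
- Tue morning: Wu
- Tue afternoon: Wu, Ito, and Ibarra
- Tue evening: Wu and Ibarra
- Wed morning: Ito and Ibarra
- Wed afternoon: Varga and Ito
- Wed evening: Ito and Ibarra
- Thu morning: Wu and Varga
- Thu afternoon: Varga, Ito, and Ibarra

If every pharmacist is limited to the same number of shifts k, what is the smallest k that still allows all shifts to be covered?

3

With 4 pharmacists and 11 worker-slots to fill, someone must work at least ⌈11/4⌉ = 3 shifts, so k ≥ 3.
k = 3 works: Mon afternoon→Varga, Mon evening→Wu, Tue morning→Wu, Tue afternoon→Ibarra, Tue evening→Wu, Wed morning→Ito, Wed afternoon→Varga, Wed evening→Ito, Thu morning→Varga, Thu afternoon→Ito+Ibarra.
Loads: Wu 3, Varga 3, Ito 3, Ibarra 2 — all ≤ 3.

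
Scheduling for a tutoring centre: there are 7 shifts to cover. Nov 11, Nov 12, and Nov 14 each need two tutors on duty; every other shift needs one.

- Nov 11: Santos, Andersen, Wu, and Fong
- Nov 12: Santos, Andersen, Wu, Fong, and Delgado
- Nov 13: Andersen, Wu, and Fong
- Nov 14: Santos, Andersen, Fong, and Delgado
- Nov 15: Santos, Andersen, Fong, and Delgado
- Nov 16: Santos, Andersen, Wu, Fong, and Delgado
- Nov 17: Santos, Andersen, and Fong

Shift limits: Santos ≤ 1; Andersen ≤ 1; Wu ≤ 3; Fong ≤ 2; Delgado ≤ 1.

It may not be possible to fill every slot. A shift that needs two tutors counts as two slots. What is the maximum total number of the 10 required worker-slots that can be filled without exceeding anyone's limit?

8

Total capacity across all tutors is 1+1+3+2+1 = 8, and 10 slots are needed, so at most 8 can be filled.
An assignment achieving 8: Nov 11→Wu+Fong, Nov 12→Wu, Nov 13→Andersen, Nov 14→Fong+Delgado, Nov 16→Wu, Nov 17→Santos.
Loads: Santos 1/1, Andersen 1/1, Wu 3/3, Fong 2/2, Delgado 1/1.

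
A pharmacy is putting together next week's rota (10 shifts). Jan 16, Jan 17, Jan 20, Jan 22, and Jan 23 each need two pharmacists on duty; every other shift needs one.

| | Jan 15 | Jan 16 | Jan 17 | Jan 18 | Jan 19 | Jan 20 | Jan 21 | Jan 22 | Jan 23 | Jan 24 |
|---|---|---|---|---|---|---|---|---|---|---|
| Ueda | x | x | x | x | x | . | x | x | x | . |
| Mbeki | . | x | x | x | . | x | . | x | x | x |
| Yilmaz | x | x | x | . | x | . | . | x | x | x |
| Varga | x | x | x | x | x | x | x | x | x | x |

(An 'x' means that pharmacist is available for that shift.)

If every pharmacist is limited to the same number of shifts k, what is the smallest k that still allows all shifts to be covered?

With 4 pharmacists and 15 worker-slots to fill, someone must work at least ⌈15/4⌉ = 4 shifts, so k ≥ 4.
k = 4 works: Jan 15→Ueda, Jan 16→Mbeki+Yilmaz, Jan 17→Mbeki+Yilmaz, Jan 18→Ueda, Jan 19→Ueda, Jan 20→Mbeki+Varga, Jan 21→Ueda, Jan 22→Yilmaz+Varga, Jan 23→Yilmaz+Varga, Jan 24→Mbeki.
Loads: Ueda 4, Mbeki 4, Yilmaz 4, Varga 3 — all ≤ 4.

4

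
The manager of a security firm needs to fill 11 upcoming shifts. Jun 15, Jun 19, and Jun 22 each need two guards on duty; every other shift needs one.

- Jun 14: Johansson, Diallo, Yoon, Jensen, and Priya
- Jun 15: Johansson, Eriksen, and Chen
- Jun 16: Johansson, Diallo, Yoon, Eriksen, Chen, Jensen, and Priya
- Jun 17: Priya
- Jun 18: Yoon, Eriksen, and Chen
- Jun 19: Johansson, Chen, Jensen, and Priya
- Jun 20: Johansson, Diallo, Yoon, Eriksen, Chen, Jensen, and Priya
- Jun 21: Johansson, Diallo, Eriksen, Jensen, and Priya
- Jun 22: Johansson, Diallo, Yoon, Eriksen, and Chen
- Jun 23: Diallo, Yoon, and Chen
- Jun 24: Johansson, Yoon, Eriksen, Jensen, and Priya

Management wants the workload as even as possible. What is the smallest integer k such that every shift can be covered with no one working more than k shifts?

2

With 7 guards and 14 worker-slots to fill, someone must work at least ⌈14/7⌉ = 2 shifts, so k ≥ 2.
k = 2 works: Jun 14→Johansson, Jun 15→Johansson+Eriksen, Jun 16→Jensen, Jun 17→Priya, Jun 18→Yoon, Jun 19→Chen+Jensen, Jun 20→Priya, Jun 21→Diallo, Jun 22→Eriksen+Chen, Jun 23→Diallo, Jun 24→Yoon.
Loads: Johansson 2, Diallo 2, Yoon 2, Eriksen 2, Chen 2, Jensen 2, Priya 2 — all ≤ 2.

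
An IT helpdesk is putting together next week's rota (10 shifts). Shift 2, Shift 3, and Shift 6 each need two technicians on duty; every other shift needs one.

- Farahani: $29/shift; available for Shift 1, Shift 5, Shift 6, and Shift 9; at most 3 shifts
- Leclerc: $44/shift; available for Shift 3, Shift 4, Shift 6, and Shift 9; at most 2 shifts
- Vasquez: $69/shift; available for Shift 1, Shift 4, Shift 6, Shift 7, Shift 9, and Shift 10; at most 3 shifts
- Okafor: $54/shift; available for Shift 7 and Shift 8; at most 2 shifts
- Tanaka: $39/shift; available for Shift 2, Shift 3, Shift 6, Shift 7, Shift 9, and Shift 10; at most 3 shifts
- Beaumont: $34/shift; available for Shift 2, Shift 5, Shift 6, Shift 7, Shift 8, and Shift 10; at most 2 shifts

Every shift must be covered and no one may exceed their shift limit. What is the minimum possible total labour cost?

Shift 2 can only be covered by Tanaka and Beaumont, so that assignment is forced.
Shift 3 can only be covered by Leclerc and Tanaka, so that assignment is forced.
Picking the cheapest available technician for each shift independently would cost $452, but that ignores the shift limits.
An optimal schedule: Shift 1→Farahani, Shift 2→Beaumont+Tanaka, Shift 3→Tanaka+Leclerc, Shift 4→Leclerc, Shift 5→Farahani, Shift 6→Tanaka+Vasquez, Shift 7→Okafor, Shift 8→Okafor, Shift 9→Farahani, Shift 10→Beaumont.
Total: 29 + 34 + 39 + 39 + 44 + 44 + 29 + 39 + 69 + 54 + 54 + 29 + 34 = $537.

$537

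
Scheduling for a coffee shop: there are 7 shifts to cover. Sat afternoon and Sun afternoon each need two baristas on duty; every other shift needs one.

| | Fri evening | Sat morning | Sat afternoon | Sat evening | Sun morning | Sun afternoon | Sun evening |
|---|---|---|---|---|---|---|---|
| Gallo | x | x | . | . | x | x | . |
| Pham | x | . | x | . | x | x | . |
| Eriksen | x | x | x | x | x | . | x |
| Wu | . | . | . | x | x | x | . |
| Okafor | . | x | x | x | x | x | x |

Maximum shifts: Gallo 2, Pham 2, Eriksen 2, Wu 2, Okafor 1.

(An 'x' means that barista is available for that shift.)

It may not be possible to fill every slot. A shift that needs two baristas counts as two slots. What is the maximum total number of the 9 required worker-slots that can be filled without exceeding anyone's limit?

9

Total capacity across all baristas is 2+2+2+2+1 = 9, and 9 slots are needed, so at most 9 can be filled.
An assignment achieving 9: Fri evening→Gallo, Sat morning→Gallo, Sat afternoon→Pham+Eriksen, Sat evening→Wu, Sun morning→Okafor, Sun afternoon→Pham+Wu, Sun evening→Eriksen.
Loads: Gallo 2/2, Pham 2/2, Eriksen 2/2, Wu 2/2, Okafor 1/1.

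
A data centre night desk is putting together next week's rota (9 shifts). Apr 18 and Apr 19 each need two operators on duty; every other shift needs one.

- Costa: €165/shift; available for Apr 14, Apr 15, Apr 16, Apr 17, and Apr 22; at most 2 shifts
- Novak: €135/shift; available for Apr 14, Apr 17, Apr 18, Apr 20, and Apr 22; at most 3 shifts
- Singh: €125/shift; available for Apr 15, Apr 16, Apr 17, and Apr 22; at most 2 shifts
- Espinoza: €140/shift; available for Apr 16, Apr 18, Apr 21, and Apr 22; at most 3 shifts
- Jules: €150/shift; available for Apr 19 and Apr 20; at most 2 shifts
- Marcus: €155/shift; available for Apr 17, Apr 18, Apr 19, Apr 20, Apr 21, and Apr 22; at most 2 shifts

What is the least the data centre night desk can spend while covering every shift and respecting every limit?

Apr 19 can only be covered by Jules and Marcus, so that assignment is forced.
Picking the cheapest available operator for each shift independently would cost €1490, but that ignores the shift limits.
An optimal schedule: Apr 14→Novak, Apr 15→Singh, Apr 16→Singh, Apr 17→Novak, Apr 18→Novak+Espinoza, Apr 19→Jules+Marcus, Apr 20→Jules, Apr 21→Espinoza, Apr 22→Espinoza.
Total: 135 + 125 + 125 + 135 + 135 + 140 + 150 + 155 + 150 + 140 + 140 = €1530.

€1530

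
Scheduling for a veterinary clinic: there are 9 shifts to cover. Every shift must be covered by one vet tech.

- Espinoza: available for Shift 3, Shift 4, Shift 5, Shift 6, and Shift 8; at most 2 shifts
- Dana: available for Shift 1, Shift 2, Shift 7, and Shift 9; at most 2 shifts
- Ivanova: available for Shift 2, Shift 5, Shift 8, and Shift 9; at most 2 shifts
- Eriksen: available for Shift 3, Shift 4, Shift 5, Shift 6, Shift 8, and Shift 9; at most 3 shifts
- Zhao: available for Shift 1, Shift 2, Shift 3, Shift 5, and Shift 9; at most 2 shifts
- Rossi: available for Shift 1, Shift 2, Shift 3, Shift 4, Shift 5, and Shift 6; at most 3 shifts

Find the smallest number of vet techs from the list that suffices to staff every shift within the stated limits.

4

9 slots to fill and no one can take more than 3, so at least ⌈9/3⌉ = 3 vet techs are needed.
Any 3 vet techs together have capacity at most 3+3+2 = 8 < 9 slots, so 3 can never suffice.
Espinoza, Dana, Ivanova, and Eriksen alone can cover everything: Shift 1→Dana, Shift 2→Ivanova, Shift 3→Espinoza, Shift 4→Espinoza, Shift 5→Ivanova, Shift 6→Eriksen, Shift 7→Dana, Shift 8→Eriksen, Shift 9→Eriksen.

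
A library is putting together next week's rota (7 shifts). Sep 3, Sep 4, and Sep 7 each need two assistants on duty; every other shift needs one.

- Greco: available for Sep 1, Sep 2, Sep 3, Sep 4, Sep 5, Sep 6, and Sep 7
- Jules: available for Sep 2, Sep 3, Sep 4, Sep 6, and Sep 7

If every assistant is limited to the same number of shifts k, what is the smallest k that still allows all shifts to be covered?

5

With 2 assistants and 10 worker-slots to fill, someone must work at least ⌈10/2⌉ = 5 shifts, so k ≥ 5.
k = 5 works: Sep 1→Greco, Sep 2→Jules, Sep 3→Greco+Jules, Sep 4→Greco+Jules, Sep 5→Greco, Sep 6→Jules, Sep 7→Greco+Jules.
Loads: Greco 5, Jules 5 — all ≤ 5.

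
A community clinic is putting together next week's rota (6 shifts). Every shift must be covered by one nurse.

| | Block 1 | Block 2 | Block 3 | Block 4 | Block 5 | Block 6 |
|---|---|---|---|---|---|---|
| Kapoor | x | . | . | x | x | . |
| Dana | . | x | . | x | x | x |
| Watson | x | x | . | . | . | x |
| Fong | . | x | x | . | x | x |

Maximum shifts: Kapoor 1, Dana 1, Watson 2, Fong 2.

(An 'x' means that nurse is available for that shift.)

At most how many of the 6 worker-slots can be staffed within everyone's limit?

6

Total capacity across all nurses is 1+1+2+2 = 6, and 6 slots are needed, so at most 6 can be filled.
An assignment achieving 6: Block 1→Kapoor, Block 2→Watson, Block 3→Fong, Block 4→Dana, Block 5→Fong, Block 6→Watson.
Loads: Kapoor 1/1, Dana 1/1, Watson 2/2, Fong 2/2.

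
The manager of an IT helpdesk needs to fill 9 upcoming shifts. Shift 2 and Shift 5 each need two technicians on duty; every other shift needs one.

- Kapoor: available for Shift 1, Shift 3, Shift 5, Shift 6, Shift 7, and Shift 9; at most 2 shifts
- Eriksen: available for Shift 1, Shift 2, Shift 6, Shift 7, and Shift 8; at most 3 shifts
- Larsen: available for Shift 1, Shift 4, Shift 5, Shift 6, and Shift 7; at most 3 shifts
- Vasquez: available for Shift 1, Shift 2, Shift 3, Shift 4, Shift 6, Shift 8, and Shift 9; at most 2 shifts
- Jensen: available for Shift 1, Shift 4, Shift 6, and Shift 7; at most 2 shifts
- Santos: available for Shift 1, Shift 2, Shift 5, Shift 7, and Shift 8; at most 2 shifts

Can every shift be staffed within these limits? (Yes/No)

One valid schedule: Shift 1→Vasquez, Shift 2→Eriksen+Vasquez, Shift 3→Kapoor, Shift 4→Larsen, Shift 5→Larsen+Santos, Shift 6→Eriksen, Shift 7→Larsen, Shift 8→Eriksen, Shift 9→Kapoor.
Loads: Kapoor 2/2, Eriksen 3/3, Larsen 3/3, Vasquez 2/2, Jensen 0/2, Santos 1/2 — all within limits.

Yes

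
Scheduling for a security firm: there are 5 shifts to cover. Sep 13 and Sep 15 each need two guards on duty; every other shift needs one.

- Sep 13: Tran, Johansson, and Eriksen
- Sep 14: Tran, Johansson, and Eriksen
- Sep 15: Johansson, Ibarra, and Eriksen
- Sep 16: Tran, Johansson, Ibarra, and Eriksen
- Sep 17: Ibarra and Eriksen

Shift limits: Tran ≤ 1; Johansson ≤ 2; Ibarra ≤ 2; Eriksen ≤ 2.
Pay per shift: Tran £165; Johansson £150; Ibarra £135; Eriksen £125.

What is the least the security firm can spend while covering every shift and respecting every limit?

Picking the cheapest available guard for each shift independently would cost £910, but that ignores the shift limits.
An optimal schedule: Sep 13→Tran+Johansson, Sep 14→Johansson, Sep 15→Ibarra+Eriksen, Sep 16→Eriksen, Sep 17→Ibarra.
Total: 165 + 150 + 150 + 135 + 125 + 125 + 135 = £985.

£985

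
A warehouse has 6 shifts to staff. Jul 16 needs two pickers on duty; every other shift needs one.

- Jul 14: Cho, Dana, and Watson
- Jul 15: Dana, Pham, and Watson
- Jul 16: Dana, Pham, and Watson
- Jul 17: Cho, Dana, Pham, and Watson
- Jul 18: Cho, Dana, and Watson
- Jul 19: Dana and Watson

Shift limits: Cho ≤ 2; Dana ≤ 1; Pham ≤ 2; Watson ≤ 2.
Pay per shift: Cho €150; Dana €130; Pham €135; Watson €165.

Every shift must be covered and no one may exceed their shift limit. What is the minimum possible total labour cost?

Picking the cheapest available picker for each shift independently would cost €915, but that ignores the shift limits.
An optimal schedule: Jul 14→Cho, Jul 15→Pham, Jul 16→Pham+Watson, Jul 17→Watson, Jul 18→Cho, Jul 19→Dana.
Total: 150 + 135 + 135 + 165 + 165 + 150 + 130 = €1030.

€1030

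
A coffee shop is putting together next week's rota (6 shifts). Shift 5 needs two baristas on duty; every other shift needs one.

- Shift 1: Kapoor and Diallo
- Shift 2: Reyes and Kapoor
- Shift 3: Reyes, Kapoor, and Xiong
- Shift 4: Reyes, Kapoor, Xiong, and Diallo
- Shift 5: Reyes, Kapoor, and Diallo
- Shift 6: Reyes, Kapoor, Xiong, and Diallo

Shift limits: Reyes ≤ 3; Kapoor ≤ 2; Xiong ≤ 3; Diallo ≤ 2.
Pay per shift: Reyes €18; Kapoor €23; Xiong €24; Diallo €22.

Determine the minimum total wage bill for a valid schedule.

€144

Picking the cheapest available barista for each shift independently would cost €134, but that ignores the shift limits.
An optimal schedule: Shift 1→Diallo, Shift 2→Reyes, Shift 3→Reyes, Shift 4→Kapoor, Shift 5→Reyes+Diallo, Shift 6→Kapoor.
Total: 22 + 18 + 18 + 23 + 18 + 22 + 23 = €144.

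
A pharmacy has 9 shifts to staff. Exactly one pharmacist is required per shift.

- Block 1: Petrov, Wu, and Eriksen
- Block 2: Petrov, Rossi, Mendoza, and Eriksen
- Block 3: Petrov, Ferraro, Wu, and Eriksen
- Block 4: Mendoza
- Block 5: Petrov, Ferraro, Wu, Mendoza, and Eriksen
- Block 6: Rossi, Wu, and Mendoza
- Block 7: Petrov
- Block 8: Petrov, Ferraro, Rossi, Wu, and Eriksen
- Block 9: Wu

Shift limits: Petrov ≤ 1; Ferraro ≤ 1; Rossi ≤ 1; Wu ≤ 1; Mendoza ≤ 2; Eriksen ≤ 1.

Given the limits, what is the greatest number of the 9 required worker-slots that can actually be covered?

7

Total capacity across all pharmacists is 1+1+1+1+2+1 = 7, and 9 slots are needed, so at most 7 can be filled.
An assignment achieving 7: Block 1→Eriksen, Block 2→Mendoza, Block 3→Ferraro, Block 4→Mendoza, Block 6→Rossi, Block 7→Petrov, Block 9→Wu.
Loads: Petrov 1/1, Ferraro 1/1, Rossi 1/1, Wu 1/1, Mendoza 2/2, Eriksen 1/1.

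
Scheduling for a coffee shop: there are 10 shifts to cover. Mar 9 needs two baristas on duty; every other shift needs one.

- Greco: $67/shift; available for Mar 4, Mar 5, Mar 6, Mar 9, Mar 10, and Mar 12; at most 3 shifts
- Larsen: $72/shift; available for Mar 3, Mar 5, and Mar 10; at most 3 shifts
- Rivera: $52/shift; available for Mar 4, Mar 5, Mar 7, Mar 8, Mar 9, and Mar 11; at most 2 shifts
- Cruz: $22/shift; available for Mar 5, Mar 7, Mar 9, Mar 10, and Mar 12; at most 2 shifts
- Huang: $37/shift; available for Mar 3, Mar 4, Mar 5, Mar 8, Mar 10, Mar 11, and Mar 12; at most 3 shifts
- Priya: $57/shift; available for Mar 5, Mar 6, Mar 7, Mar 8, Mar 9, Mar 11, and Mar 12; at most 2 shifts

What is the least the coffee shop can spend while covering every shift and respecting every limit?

$507

Picking the cheapest available barista for each shift independently would cost $367, but that ignores the shift limits.
An optimal schedule: Mar 3→Huang, Mar 4→Huang, Mar 5→Greco, Mar 6→Priya, Mar 7→Cruz, Mar 8→Huang, Mar 9→Rivera+Greco, Mar 10→Cruz, Mar 11→Rivera, Mar 12→Priya.
Total: 37 + 37 + 67 + 57 + 22 + 37 + 52 + 67 + 22 + 52 + 57 = $507.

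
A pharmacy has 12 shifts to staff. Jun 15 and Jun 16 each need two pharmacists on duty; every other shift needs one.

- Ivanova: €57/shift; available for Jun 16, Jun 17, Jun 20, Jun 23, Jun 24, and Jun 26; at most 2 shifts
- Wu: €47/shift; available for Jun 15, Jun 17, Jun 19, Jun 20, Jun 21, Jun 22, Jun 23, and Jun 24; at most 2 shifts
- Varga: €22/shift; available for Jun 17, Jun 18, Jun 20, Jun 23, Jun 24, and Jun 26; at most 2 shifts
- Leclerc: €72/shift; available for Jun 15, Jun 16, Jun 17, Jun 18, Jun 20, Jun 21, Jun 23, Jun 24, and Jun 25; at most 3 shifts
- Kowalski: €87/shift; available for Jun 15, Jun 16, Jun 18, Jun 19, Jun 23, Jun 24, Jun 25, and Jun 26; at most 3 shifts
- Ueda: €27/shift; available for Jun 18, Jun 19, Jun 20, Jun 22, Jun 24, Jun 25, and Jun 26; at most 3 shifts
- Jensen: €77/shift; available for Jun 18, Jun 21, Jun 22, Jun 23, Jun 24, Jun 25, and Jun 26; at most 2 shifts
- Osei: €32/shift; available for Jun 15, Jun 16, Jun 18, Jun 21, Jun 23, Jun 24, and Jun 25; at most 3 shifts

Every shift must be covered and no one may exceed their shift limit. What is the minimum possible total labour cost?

Picking the cheapest available pharmacist for each shift independently would cost €413, but that ignores the shift limits.
An optimal schedule: Jun 15→Osei+Wu, Jun 16→Osei+Ivanova, Jun 17→Varga, Jun 18→Leclerc, Jun 19→Ueda, Jun 20→Varga, Jun 21→Osei, Jun 22→Ueda, Jun 23→Wu, Jun 24→Leclerc, Jun 25→Ueda, Jun 26→Ivanova.
Total: 32 + 47 + 32 + 57 + 22 + 72 + 27 + 22 + 32 + 27 + 47 + 72 + 27 + 57 = €573.

€573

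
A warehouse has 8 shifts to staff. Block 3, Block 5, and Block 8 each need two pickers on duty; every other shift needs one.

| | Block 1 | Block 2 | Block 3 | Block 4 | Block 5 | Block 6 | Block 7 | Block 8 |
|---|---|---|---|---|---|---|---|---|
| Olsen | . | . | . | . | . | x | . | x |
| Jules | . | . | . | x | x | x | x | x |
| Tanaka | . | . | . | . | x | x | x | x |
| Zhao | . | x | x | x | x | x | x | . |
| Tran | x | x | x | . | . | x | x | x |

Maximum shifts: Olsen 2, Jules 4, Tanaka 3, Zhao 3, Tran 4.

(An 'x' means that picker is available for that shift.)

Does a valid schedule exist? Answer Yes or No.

Yes

Block 1 can only be covered by Tran, so that assignment is forced.
Block 3 can only be covered by Zhao and Tran, so that assignment is forced.
One valid schedule: Block 1→Tran, Block 2→Zhao, Block 3→Zhao+Tran, Block 4→Jules, Block 5→Jules+Tanaka, Block 6→Olsen, Block 7→Jules, Block 8→Olsen+Jules.
Loads: Olsen 2/2, Jules 4/4, Tanaka 1/3, Zhao 2/3, Tran 2/4 — all within limits.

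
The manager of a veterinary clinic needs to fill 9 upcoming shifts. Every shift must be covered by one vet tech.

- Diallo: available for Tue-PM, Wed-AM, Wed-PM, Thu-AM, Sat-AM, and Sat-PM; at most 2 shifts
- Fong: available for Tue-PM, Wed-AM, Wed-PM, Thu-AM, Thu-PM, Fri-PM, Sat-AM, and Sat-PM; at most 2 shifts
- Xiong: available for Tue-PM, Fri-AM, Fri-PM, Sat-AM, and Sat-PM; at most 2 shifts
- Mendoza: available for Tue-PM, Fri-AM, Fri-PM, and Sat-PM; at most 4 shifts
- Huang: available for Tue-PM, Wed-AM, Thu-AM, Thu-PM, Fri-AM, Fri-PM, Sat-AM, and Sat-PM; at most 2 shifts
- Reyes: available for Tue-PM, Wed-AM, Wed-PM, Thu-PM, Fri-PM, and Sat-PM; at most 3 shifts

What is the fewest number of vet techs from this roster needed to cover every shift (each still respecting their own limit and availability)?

3

9 slots to fill and no one can take more than 4, so at least ⌈9/4⌉ = 3 vet techs are needed.
Diallo, Mendoza, and Reyes alone can cover everything: Tue-PM→Mendoza, Wed-AM→Reyes, Wed-PM→Reyes, Thu-AM→Diallo, Thu-PM→Reyes, Fri-AM→Mendoza, Fri-PM→Mendoza, Sat-AM→Diallo, Sat-PM→Mendoza.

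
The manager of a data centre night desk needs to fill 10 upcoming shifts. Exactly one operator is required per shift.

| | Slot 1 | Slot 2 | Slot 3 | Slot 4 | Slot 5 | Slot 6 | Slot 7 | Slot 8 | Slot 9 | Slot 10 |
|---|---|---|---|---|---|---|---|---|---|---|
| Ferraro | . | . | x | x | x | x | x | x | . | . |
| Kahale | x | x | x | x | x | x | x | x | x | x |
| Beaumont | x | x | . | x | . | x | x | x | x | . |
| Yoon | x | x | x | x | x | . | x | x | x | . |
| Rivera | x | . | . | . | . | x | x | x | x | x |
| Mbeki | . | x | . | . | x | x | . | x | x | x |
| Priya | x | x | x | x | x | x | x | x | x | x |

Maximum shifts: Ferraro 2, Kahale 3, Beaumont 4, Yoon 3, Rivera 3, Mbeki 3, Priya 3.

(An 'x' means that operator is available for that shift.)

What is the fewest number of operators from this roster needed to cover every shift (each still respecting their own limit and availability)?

3

10 slots to fill and no one can take more than 4, so at least ⌈10/4⌉ = 3 operators are needed.
Kahale, Beaumont, and Yoon alone can cover everything: Slot 1→Beaumont, Slot 2→Beaumont, Slot 3→Kahale, Slot 4→Beaumont, Slot 5→Kahale, Slot 6→Beaumont, Slot 7→Yoon, Slot 8→Yoon, Slot 9→Yoon, Slot 10→Kahale.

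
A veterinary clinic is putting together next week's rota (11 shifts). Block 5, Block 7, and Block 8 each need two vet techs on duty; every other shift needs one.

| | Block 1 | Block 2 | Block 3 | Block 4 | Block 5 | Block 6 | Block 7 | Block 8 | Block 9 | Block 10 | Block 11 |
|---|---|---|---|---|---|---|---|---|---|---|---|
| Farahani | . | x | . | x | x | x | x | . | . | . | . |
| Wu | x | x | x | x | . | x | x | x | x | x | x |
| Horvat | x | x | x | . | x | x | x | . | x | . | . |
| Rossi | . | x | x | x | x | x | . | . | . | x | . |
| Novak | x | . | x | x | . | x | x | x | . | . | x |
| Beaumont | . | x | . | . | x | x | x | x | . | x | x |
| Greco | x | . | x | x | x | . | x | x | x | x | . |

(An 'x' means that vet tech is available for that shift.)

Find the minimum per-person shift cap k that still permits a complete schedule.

With 7 vet techs and 14 worker-slots to fill, someone must work at least ⌈14/7⌉ = 2 shifts, so k ≥ 2.
k = 2 works: Block 1→Horvat, Block 2→Farahani, Block 3→Horvat, Block 4→Farahani, Block 5→Beaumont+Greco, Block 6→Rossi, Block 7→Novak+Greco, Block 8→Novak+Beaumont, Block 9→Wu, Block 10→Rossi, Block 11→Wu.
Loads: Farahani 2, Wu 2, Horvat 2, Rossi 2, Novak 2, Beaumont 2, Greco 2 — all ≤ 2.

2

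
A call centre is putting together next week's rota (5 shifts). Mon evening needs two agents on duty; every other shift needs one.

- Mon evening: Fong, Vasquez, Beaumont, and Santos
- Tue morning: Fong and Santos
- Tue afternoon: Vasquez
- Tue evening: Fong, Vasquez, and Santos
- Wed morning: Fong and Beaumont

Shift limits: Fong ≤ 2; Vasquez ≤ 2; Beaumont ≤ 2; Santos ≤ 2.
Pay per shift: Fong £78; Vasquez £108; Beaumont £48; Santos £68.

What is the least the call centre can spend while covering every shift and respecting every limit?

Tue afternoon can only be covered by Vasquez, so that assignment is forced.
Picking the cheapest available agent for each shift independently would cost £408, but that ignores the shift limits.
An optimal schedule: Mon evening→Beaumont+Fong, Tue morning→Santos, Tue afternoon→Vasquez, Tue evening→Santos, Wed morning→Beaumont.
Total: 48 + 78 + 68 + 108 + 68 + 48 = £418.

£418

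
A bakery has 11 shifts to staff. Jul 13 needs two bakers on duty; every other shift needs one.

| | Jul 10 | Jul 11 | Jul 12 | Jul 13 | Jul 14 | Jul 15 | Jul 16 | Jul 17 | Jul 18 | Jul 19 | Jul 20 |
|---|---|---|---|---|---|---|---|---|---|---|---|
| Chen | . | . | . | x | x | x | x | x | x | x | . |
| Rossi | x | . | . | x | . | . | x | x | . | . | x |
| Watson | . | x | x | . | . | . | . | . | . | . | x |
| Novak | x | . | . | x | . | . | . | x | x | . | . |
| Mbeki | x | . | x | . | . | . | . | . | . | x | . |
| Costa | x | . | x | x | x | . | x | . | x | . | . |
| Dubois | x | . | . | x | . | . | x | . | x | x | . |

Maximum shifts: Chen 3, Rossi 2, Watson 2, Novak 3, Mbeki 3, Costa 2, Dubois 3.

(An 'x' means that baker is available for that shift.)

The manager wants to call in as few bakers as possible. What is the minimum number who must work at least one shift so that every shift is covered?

5

12 slots to fill and no one can take more than 3, so at least ⌈12/3⌉ = 4 bakers are needed.
No set of 4 bakers can cover every shift (each such set leaves at least one shift with no one available or exceeds a cap).
Chen, Rossi, Watson, Novak, and Mbeki alone can cover everything: Jul 10→Mbeki, Jul 11→Watson, Jul 12→Watson, Jul 13→Rossi+Novak, Jul 14→Chen, Jul 15→Chen, Jul 16→Chen, Jul 17→Novak, Jul 18→Novak, Jul 19→Mbeki, Jul 20→Rossi.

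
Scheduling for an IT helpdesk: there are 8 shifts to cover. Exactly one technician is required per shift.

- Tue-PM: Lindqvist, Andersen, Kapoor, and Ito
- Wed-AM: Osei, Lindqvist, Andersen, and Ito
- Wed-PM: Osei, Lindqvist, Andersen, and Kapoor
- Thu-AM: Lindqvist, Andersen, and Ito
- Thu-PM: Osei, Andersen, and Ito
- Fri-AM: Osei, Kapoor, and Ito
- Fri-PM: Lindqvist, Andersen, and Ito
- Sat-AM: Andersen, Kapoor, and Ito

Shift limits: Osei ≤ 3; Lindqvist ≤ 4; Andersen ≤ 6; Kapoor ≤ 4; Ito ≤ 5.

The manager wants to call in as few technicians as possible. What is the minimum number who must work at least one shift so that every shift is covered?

2

8 slots to fill and no one can take more than 6, so at least ⌈8/6⌉ = 2 technicians are needed.
Osei and Andersen alone can cover everything: Tue-PM→Andersen, Wed-AM→Osei, Wed-PM→Osei, Thu-AM→Andersen, Thu-PM→Andersen, Fri-AM→Osei, Fri-PM→Andersen, Sat-AM→Andersen.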